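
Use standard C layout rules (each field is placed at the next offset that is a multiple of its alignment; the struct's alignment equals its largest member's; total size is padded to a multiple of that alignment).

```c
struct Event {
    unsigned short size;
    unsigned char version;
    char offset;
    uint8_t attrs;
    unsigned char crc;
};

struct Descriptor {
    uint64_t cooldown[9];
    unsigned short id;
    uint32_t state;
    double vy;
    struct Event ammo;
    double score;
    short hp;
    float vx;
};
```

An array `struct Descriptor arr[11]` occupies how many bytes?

Event: 0..2  size  (2B, 2-aligned); 2..3  version  (1B, 1-aligned); 3..4  offset  (1B, 1-aligned); 4..5  attrs  (1B, 1-aligned); 5..6  crc  (1B, 1-aligned); sizeof = 6, alignof = 2
0..72  cooldown  (72B, 8-aligned)
72..74  id  (2B, 2-aligned)
74..76  -- padding (2B)
76..80  state  (4B, 4-aligned)
80..88  vy  (8B, 8-aligned)
88..94  ammo  (6B, 2-aligned)
94..96  -- padding (2B)
96..104  score  (8B, 8-aligned)
104..106  hp  (2B, 2-aligned)
106..108  -- padding (2B)
108..112  vx  (4B, 4-aligned)
sizeof = 112, alignof = 8
array of 11: 11 × 112 = 1232

1232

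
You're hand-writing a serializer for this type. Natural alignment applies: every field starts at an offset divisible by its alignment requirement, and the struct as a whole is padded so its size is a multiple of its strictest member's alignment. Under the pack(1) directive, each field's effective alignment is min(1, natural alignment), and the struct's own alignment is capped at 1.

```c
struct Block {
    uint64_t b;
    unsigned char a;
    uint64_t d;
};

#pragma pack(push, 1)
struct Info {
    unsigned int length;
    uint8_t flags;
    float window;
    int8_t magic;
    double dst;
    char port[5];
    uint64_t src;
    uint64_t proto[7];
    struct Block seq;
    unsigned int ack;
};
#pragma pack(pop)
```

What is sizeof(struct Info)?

Block: b at 0 (size 8, align 8) → ends 8; a at 8 (size 1, align 1) → ends 9; pad 7 to align 8 for d; d at 16 (size 8, align 8) → ends 24; total 24 bytes, alignment 8
length at 0 (size 4, align 1) → ends 4
flags at 4 (size 1, align 1) → ends 5
window at 5 (size 4, align 1) → ends 9
magic at 9 (size 1, align 1) → ends 10
dst at 10 (size 8, align 1) → ends 18
port at 18 (size 5, align 1) → ends 23
src at 23 (size 8, align 1) → ends 31
proto at 31 (size 56, align 1) → ends 87
seq at 87 (size 24, align 1) → ends 111
ack at 111 (size 4, align 1) → ends 115
total 115 bytes, alignment 1

115 bytes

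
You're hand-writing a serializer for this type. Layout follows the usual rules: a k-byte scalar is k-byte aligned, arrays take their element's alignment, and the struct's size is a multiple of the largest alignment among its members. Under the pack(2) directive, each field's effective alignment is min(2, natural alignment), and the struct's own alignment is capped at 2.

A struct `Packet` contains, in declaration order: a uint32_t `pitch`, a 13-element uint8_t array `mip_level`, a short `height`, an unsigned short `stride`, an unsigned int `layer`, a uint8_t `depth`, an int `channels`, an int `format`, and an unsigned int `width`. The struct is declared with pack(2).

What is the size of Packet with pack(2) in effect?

@0: pitch [4B, align 2] → 4
@4: mip_level [13B, align 1] → 17
+1 pad (align 2)
@18: height [2B, align 2] → 20
@20: stride [2B, align 2] → 22
@22: layer [4B, align 2] → 26
@26: depth [1B, align 1] → 27
+1 pad (align 2)
@28: channels [4B, align 2] → 32
@32: format [4B, align 2] → 36
@36: width [4B, align 2] → 40
size 40, align 2

40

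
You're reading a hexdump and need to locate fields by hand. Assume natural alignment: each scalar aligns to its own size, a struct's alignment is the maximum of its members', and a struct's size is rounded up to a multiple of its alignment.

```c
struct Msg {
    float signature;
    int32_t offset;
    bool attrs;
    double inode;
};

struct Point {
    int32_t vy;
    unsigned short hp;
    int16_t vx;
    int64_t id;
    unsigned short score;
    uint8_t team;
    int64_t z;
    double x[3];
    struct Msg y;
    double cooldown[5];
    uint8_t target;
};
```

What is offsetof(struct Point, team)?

18

Msg: 0..4  signature  (4B, 4-aligned); 4..8  offset  (4B, 4-aligned); 8..9  attrs  (1B, 1-aligned); 9..16  -- padding (7B); 16..24  inode  (8B, 8-aligned); sizeof = 24, alignof = 8
0..4  vy  (4B, 4-aligned)
4..6  hp  (2B, 2-aligned)
6..8  vx  (2B, 2-aligned)
8..16  id  (8B, 8-aligned)
16..18  score  (2B, 2-aligned)
18..19  team  (1B, 1-aligned)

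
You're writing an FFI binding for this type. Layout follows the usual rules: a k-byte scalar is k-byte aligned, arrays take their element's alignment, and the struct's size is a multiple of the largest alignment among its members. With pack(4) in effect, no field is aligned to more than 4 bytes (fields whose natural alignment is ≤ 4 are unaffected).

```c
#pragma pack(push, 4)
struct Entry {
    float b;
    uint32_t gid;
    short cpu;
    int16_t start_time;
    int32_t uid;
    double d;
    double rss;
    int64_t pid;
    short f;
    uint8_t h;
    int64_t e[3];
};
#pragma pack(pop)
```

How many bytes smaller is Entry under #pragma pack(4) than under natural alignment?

4

natural layout:
  @0: b [4B, align 4] → 4
  @4: gid [4B, align 4] → 8
  @8: cpu [2B, align 2] → 10
  @10: start_time [2B, align 2] → 12
  @12: uid [4B, align 4] → 16
  @16: d [8B, align 8] → 24
  @24: rss [8B, align 8] → 32
  @32: pid [8B, align 8] → 40
  @40: f [2B, align 2] → 42
  @42: h [1B, align 1] → 43
  +5 pad (align 8)
  @48: e [24B, align 8] → 72
  size 72, align 8
packed(4) layout:
  @0: b [4B, align 4] → 4
  @4: gid [4B, align 4] → 8
  @8: cpu [2B, align 2] → 10
  @10: start_time [2B, align 2] → 12
  @12: uid [4B, align 4] → 16
  @16: d [8B, align 4] → 24
  @24: rss [8B, align 4] → 32
  @32: pid [8B, align 4] → 40
  @40: f [2B, align 2] → 42
  @42: h [1B, align 1] → 43
  +1 pad (align 4)
  @44: e [24B, align 4] → 68
  size 68, align 4
72 − 68 = 4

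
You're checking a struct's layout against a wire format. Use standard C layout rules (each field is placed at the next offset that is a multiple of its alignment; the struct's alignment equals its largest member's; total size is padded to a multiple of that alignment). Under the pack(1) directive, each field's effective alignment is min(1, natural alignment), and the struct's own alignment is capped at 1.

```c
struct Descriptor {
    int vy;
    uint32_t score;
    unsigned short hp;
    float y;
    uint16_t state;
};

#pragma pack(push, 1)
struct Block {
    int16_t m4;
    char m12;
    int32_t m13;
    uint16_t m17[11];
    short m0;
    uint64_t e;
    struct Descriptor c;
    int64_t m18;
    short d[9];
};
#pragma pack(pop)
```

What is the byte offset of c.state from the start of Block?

Descriptor: @0: vy [4B, align 4] → 4; @4: score [4B, align 4] → 8; @8: hp [2B, align 2] → 10; +2 pad (align 4); @12: y [4B, align 4] → 16; @16: state [2B, align 2] → 18; +2 tail pad (align 4); size 20, align 4
@0: m4 [2B, align 1] → 2
@2: m12 [1B, align 1] → 3
@3: m13 [4B, align 1] → 7
@7: m17 [22B, align 1] → 29
@29: m0 [2B, align 1] → 31
@31: e [8B, align 1] → 39
@39: c [20B, align 1] → 59
within Descriptor: state at 16
39 + 16 = 55

55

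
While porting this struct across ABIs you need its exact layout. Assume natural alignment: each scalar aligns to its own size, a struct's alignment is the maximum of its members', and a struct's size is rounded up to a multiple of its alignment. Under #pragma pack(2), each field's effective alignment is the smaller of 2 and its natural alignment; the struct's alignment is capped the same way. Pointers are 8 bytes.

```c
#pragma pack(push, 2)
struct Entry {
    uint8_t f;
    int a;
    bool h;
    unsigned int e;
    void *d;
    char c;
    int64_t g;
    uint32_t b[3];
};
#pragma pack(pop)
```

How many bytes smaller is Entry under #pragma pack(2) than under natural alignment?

14

natural layout:
  @0: f [1B, align 1] → 1
  +3 pad (align 4)
  @4: a [4B, align 4] → 8
  @8: h [1B, align 1] → 9
  +3 pad (align 4)
  @12: e [4B, align 4] → 16
  @16: d [8B, align 8] → 24
  @24: c [1B, align 1] → 25
  +7 pad (align 8)
  @32: g [8B, align 8] → 40
  @40: b [12B, align 4] → 52
  +4 tail pad (align 8)
  size 56, align 8
packed(2) layout:
  @0: f [1B, align 1] → 1
  +1 pad (align 2)
  @2: a [4B, align 2] → 6
  @6: h [1B, align 1] → 7
  +1 pad (align 2)
  @8: e [4B, align 2] → 12
  @12: d [8B, align 2] → 20
  @20: c [1B, align 1] → 21
  +1 pad (align 2)
  @22: g [8B, align 2] → 30
  @30: b [12B, align 2] → 42
  size 42, align 2
56 − 42 = 14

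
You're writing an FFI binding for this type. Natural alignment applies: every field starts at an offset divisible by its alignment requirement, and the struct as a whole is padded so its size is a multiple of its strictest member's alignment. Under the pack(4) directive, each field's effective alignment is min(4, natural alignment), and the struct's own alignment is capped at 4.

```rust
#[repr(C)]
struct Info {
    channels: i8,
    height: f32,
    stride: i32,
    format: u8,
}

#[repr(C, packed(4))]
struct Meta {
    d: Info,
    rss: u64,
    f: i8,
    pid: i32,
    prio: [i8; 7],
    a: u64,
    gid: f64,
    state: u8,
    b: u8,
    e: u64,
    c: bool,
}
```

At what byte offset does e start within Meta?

Info: channels at 0 (size 1, align 1) → ends 1; pad 3 to align 4 for height; height at 4 (size 4, align 4) → ends 8; stride at 8 (size 4, align 4) → ends 12; format at 12 (size 1, align 1) → ends 13; tail pad 3 to reach multiple of 4; total 16 bytes, alignment 4
d at 0 (size 16, align 4) → ends 16
rss at 16 (size 8, align 4) → ends 24
f at 24 (size 1, align 1) → ends 25
pad 3 to align 4 for pid
pid at 28 (size 4, align 4) → ends 32
prio at 32 (size 7, align 1) → ends 39
pad 1 to align 4 for a
a at 40 (size 8, align 4) → ends 48
gid at 48 (size 8, align 4) → ends 56
state at 56 (size 1, align 1) → ends 57
b at 57 (size 1, align 1) → ends 58
pad 2 to align 4 for e
e at 60 (size 8, align 4) → ends 68

60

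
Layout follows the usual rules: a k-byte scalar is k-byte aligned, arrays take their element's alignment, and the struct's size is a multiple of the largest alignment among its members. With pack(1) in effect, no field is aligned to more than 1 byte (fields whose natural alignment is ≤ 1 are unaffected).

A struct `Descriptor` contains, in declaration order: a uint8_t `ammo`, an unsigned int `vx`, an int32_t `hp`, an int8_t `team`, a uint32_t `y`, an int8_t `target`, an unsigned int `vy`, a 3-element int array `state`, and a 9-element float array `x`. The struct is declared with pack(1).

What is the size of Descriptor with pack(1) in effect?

@0: ammo [1B, align 1] → 1
@1: vx [4B, align 1] → 5
@5: hp [4B, align 1] → 9
@9: team [1B, align 1] → 10
@10: y [4B, align 1] → 14
@14: target [1B, align 1] → 15
@15: vy [4B, align 1] → 19
@19: state [12B, align 1] → 31
@31: x [36B, align 1] → 67
size 67, align 1

67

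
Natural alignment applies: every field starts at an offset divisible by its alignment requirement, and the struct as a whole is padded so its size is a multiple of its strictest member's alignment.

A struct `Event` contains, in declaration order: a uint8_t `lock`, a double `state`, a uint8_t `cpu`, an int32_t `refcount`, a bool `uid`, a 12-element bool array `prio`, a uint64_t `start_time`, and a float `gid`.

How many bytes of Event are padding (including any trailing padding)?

17

@0: lock [1B, align 1] → 1
+7 pad (align 8)
@8: state [8B, align 8] → 16
@16: cpu [1B, align 1] → 17
+3 pad (align 4)
@20: refcount [4B, align 4] → 24
@24: uid [1B, align 1] → 25
@25: prio [12B, align 1] → 37
+3 pad (align 8)
@40: start_time [8B, align 8] → 48
@48: gid [4B, align 4] → 52
+4 tail pad (align 8)
size 56, align 8
data bytes 39, size 56 → padding 17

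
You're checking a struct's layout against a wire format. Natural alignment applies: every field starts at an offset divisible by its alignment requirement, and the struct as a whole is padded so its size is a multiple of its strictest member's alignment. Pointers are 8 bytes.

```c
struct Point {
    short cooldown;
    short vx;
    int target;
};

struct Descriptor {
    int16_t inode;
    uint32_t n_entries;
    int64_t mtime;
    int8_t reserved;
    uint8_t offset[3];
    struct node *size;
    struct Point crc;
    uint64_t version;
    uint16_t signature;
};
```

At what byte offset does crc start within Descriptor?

Point: 0..2  cooldown  (2B, 2-aligned); 2..4  vx  (2B, 2-aligned); 4..8  target  (4B, 4-aligned); sizeof = 8, alignof = 4
0..2  inode  (2B, 2-aligned)
2..4  -- padding (2B)
4..8  n_entries  (4B, 4-aligned)
8..16  mtime  (8B, 8-aligned)
16..17  reserved  (1B, 1-aligned)
17..20  offset  (3B, 1-aligned)
20..24  -- padding (4B)
24..32  size  (8B, 8-aligned)
32..40  crc  (8B, 4-aligned)

32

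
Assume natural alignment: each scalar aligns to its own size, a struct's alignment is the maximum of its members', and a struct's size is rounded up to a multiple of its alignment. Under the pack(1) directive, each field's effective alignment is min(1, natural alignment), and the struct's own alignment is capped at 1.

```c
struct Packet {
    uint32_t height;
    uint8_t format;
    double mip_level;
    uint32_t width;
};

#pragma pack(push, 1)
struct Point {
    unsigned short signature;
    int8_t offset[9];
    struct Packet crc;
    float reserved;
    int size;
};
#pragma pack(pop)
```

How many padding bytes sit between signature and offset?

Packet: @0: height [4B, align 4] → 4; @4: format [1B, align 1] → 5; +3 pad (align 8); @8: mip_level [8B, align 8] → 16; @16: width [4B, align 4] → 20; +4 tail pad (align 8); size 24, align 8
@0: signature [2B, align 1] → 2
@2: offset [9B, align 1] → 11

0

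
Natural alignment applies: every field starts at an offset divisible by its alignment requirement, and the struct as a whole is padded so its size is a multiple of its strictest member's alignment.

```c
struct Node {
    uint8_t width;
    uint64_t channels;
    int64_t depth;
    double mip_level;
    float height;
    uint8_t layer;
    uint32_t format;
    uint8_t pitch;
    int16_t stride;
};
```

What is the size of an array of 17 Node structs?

@0: width [1B, align 1] → 1
+7 pad (align 8)
@8: channels [8B, align 8] → 16
@16: depth [8B, align 8] → 24
@24: mip_level [8B, align 8] → 32
@32: height [4B, align 4] → 36
@36: layer [1B, align 1] → 37
+3 pad (align 4)
@40: format [4B, align 4] → 44
@44: pitch [1B, align 1] → 45
+1 pad (align 2)
@46: stride [2B, align 2] → 48
size 48, align 8
array of 17: 17 × 48 = 816

816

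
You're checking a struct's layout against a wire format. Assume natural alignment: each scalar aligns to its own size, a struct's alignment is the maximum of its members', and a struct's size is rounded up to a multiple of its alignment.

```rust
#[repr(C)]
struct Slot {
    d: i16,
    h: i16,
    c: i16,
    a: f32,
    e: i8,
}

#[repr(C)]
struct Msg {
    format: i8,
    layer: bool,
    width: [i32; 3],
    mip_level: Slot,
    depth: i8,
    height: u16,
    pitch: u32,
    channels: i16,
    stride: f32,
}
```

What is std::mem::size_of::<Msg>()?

Slot: @0: d [2B, align 2] → 2; @2: h [2B, align 2] → 4; @4: c [2B, align 2] → 6; +2 pad (align 4); @8: a [4B, align 4] → 12; @12: e [1B, align 1] → 13; +3 tail pad (align 4); size 16, align 4
@0: format [1B, align 1] → 1
@1: layer [1B, align 1] → 2
+2 pad (align 4)
@4: width [12B, align 4] → 16
@16: mip_level [16B, align 4] → 32
@32: depth [1B, align 1] → 33
+1 pad (align 2)
@34: height [2B, align 2] → 36
@36: pitch [4B, align 4] → 40
@40: channels [2B, align 2] → 42
+2 pad (align 4)
@44: stride [4B, align 4] → 48
size 48, align 4

48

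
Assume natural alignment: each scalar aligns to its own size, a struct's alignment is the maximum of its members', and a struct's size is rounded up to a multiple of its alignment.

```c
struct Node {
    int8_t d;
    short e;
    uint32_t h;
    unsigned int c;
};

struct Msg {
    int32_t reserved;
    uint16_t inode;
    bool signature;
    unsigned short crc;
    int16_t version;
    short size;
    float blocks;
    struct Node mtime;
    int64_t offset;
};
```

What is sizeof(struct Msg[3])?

120

Node: @0: d [1B, align 1] → 1; +1 pad (align 2); @2: e [2B, align 2] → 4; @4: h [4B, align 4] → 8; @8: c [4B, align 4] → 12; size 12, align 4
@0: reserved [4B, align 4] → 4
@4: inode [2B, align 2] → 6
@6: signature [1B, align 1] → 7
+1 pad (align 2)
@8: crc [2B, align 2] → 10
@10: version [2B, align 2] → 12
@12: size [2B, align 2] → 14
+2 pad (align 4)
@16: blocks [4B, align 4] → 20
@20: mtime [12B, align 4] → 32
@32: offset [8B, align 8] → 40
size 40, align 8
array of 3: 3 × 40 = 120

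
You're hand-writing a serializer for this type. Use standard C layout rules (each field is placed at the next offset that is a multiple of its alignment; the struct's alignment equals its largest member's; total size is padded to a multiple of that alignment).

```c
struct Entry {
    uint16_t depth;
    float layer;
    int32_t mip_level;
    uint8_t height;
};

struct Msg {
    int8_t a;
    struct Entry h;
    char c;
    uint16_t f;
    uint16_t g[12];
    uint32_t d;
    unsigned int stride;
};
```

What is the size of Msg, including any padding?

Entry: 0..2  depth  (2B, 2-aligned); 2..4  -- padding (2B); 4..8  layer  (4B, 4-aligned); 8..12  mip_level  (4B, 4-aligned); 12..13  height  (1B, 1-aligned); 13..16  -- tail padding (3B); sizeof = 16, alignof = 4
0..1  a  (1B, 1-aligned)
1..4  -- padding (3B)
4..20  h  (16B, 4-aligned)
20..21  c  (1B, 1-aligned)
21..22  -- padding (1B)
22..24  f  (2B, 2-aligned)
24..48  g  (24B, 2-aligned)
48..52  d  (4B, 4-aligned)
52..56  stride  (4B, 4-aligned)
sizeof = 56, alignof = 4

56 bytes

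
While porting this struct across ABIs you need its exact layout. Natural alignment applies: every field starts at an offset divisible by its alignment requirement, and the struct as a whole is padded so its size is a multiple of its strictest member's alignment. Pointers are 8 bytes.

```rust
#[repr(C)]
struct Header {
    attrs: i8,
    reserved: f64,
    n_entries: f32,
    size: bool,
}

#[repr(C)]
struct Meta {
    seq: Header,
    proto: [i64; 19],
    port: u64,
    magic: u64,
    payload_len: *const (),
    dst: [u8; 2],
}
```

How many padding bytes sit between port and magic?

0

Header: 0..1  attrs  (1B, 1-aligned); 1..8  -- padding (7B); 8..16  reserved  (8B, 8-aligned); 16..20  n_entries  (4B, 4-aligned); 20..21  size  (1B, 1-aligned); 21..24  -- tail padding (3B); sizeof = 24, alignof = 8
0..24  seq  (24B, 8-aligned)
24..176  proto  (152B, 8-aligned)
176..184  port  (8B, 8-aligned)
184..192  magic  (8B, 8-aligned)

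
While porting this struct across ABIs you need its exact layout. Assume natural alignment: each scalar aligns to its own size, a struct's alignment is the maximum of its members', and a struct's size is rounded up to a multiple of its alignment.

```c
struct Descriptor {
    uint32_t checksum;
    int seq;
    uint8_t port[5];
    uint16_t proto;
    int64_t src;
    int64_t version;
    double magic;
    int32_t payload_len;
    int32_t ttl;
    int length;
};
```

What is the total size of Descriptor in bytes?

checksum at 0 (size 4, align 4) → ends 4
seq at 4 (size 4, align 4) → ends 8
port at 8 (size 5, align 1) → ends 13
pad 1 to align 2 for proto
proto at 14 (size 2, align 2) → ends 16
src at 16 (size 8, align 8) → ends 24
version at 24 (size 8, align 8) → ends 32
magic at 32 (size 8, align 8) → ends 40
payload_len at 40 (size 4, align 4) → ends 44
ttl at 44 (size 4, align 4) → ends 48
length at 48 (size 4, align 4) → ends 52
tail pad 4 to reach multiple of 8
total 56 bytes, alignment 8

56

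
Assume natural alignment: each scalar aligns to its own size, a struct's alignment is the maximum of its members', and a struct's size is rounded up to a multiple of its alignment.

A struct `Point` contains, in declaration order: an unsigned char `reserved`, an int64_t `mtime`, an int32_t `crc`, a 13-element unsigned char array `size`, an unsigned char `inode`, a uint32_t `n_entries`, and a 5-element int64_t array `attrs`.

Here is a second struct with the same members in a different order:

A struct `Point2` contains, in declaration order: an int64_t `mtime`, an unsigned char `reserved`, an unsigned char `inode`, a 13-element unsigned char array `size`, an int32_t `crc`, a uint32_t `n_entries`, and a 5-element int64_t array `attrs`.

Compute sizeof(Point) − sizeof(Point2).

8

reserved at 0 (size 1, align 1) → ends 1
pad 7 to align 8 for mtime
mtime at 8 (size 8, align 8) → ends 16
crc at 16 (size 4, align 4) → ends 20
size at 20 (size 13, align 1) → ends 33
inode at 33 (size 1, align 1) → ends 34
pad 2 to align 4 for n_entries
n_entries at 36 (size 4, align 4) → ends 40
attrs at 40 (size 40, align 8) → ends 80
total 80 bytes, alignment 8
— Point2 —
mtime at 0 (size 8, align 8) → ends 8
reserved at 8 (size 1, align 1) → ends 9
inode at 9 (size 1, align 1) → ends 10
size at 10 (size 13, align 1) → ends 23
pad 1 to align 4 for crc
crc at 24 (size 4, align 4) → ends 28
n_entries at 28 (size 4, align 4) → ends 32
attrs at 32 (size 40, align 8) → ends 72
total 72 bytes, alignment 8
80 − 72 = 8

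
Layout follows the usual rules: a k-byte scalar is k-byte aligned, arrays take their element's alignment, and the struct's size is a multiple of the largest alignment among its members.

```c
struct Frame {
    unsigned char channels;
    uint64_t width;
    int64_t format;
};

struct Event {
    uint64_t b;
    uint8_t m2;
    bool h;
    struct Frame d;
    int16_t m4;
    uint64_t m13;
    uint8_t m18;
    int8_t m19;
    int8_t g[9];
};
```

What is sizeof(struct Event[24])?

Frame: @0: channels [1B, align 1] → 1; +7 pad (align 8); @8: width [8B, align 8] → 16; @16: format [8B, align 8] → 24; size 24, align 8
@0: b [8B, align 8] → 8
@8: m2 [1B, align 1] → 9
@9: h [1B, align 1] → 10
+6 pad (align 8)
@16: d [24B, align 8] → 40
@40: m4 [2B, align 2] → 42
+6 pad (align 8)
@48: m13 [8B, align 8] → 56
@56: m18 [1B, align 1] → 57
@57: m19 [1B, align 1] → 58
@58: g [9B, align 1] → 67
+5 tail pad (align 8)
size 72, align 8
array of 24: 24 × 72 = 1728

1728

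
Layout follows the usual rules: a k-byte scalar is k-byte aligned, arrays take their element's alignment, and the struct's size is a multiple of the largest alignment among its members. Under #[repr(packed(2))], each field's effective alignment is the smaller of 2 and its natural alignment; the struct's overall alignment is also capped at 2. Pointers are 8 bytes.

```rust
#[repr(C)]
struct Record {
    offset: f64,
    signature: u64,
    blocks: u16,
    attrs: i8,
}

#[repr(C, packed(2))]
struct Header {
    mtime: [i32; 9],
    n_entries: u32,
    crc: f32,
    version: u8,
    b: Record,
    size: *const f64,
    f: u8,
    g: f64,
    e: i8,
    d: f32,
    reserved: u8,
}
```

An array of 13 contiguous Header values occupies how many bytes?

Record: offset at 0 (size 8, align 8) → ends 8; signature at 8 (size 8, align 8) → ends 16; blocks at 16 (size 2, align 2) → ends 18; attrs at 18 (size 1, align 1) → ends 19; tail pad 5 to reach multiple of 8; total 24 bytes, alignment 8
mtime at 0 (size 36, align 2) → ends 36
n_entries at 36 (size 4, align 2) → ends 40
crc at 40 (size 4, align 2) → ends 44
version at 44 (size 1, align 1) → ends 45
pad 1 to align 2 for b
b at 46 (size 24, align 2) → ends 70
size at 70 (size 8, align 2) → ends 78
f at 78 (size 1, align 1) → ends 79
pad 1 to align 2 for g
g at 80 (size 8, align 2) → ends 88
e at 88 (size 1, align 1) → ends 89
pad 1 to align 2 for d
d at 90 (size 4, align 2) → ends 94
reserved at 94 (size 1, align 1) → ends 95
tail pad 1 to reach multiple of 2
total 96 bytes, alignment 2
array of 13: 13 × 96 = 1248

1248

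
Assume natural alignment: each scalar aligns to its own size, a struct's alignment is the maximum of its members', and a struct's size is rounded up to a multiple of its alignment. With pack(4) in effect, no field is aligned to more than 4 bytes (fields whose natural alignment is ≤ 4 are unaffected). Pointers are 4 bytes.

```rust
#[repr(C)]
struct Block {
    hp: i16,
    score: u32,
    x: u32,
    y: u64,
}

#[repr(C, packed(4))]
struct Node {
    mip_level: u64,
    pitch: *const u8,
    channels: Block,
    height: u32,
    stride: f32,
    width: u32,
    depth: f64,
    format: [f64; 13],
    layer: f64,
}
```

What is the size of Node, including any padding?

Block: @0: hp [2B, align 2] → 2; +2 pad (align 4); @4: score [4B, align 4] → 8; @8: x [4B, align 4] → 12; +4 pad (align 8); @16: y [8B, align 8] → 24; size 24, align 8
@0: mip_level [8B, align 4] → 8
@8: pitch [4B, align 4] → 12
@12: channels [24B, align 4] → 36
@36: height [4B, align 4] → 40
@40: stride [4B, align 4] → 44
@44: width [4B, align 4] → 48
@48: depth [8B, align 4] → 56
@56: format [104B, align 4] → 160
@160: layer [8B, align 4] → 168
size 168, align 4

168 bytes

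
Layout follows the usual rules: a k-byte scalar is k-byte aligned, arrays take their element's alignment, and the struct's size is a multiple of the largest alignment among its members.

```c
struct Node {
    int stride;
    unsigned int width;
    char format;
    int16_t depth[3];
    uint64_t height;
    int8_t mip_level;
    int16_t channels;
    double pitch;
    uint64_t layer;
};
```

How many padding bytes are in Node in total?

6

stride at 0 (size 4, align 4) → ends 4
width at 4 (size 4, align 4) → ends 8
format at 8 (size 1, align 1) → ends 9
pad 1 to align 2 for depth
depth at 10 (size 6, align 2) → ends 16
height at 16 (size 8, align 8) → ends 24
mip_level at 24 (size 1, align 1) → ends 25
pad 1 to align 2 for channels
channels at 26 (size 2, align 2) → ends 28
pad 4 to align 8 for pitch
pitch at 32 (size 8, align 8) → ends 40
layer at 40 (size 8, align 8) → ends 48
total 48 bytes, alignment 8
data bytes 42, size 48 → padding 6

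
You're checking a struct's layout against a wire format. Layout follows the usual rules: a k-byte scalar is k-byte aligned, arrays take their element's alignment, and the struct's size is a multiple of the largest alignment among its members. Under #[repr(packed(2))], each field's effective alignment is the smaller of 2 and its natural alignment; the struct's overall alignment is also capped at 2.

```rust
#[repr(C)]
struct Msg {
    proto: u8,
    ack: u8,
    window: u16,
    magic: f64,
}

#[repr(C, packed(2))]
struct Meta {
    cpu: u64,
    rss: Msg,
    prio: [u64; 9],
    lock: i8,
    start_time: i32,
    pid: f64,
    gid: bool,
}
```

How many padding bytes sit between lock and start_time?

1

Msg: @0: proto [1B, align 1] → 1; @1: ack [1B, align 1] → 2; @2: window [2B, align 2] → 4; +4 pad (align 8); @8: magic [8B, align 8] → 16; size 16, align 8
@0: cpu [8B, align 2] → 8
@8: rss [16B, align 2] → 24
@24: prio [72B, align 2] → 96
@96: lock [1B, align 1] → 97
+1 pad (align 2)
@98: start_time [4B, align 2] → 102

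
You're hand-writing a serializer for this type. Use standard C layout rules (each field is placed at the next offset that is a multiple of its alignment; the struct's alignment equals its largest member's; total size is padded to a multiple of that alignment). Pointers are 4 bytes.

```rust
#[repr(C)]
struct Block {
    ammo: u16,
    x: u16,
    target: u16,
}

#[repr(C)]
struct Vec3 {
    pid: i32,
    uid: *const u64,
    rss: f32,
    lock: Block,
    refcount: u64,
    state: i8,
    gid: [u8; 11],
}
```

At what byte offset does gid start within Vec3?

33

Block: ammo at 0 (size 2, align 2) → ends 2; x at 2 (size 2, align 2) → ends 4; target at 4 (size 2, align 2) → ends 6; total 6 bytes, alignment 2
pid at 0 (size 4, align 4) → ends 4
uid at 4 (size 4, align 4) → ends 8
rss at 8 (size 4, align 4) → ends 12
lock at 12 (size 6, align 2) → ends 18
pad 6 to align 8 for refcount
refcount at 24 (size 8, align 8) → ends 32
state at 32 (size 1, align 1) → ends 33
gid at 33 (size 11, align 1) → ends 44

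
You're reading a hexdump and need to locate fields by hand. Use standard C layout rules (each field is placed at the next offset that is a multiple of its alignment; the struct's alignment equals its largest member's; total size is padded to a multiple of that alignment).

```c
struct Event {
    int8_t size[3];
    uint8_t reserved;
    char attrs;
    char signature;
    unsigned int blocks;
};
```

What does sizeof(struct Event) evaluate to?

0..3  size  (3B, 1-aligned)
3..4  reserved  (1B, 1-aligned)
4..5  attrs  (1B, 1-aligned)
5..6  signature  (1B, 1-aligned)
6..8  -- padding (2B)
8..12  blocks  (4B, 4-aligned)
sizeof = 12, alignof = 4

12 bytes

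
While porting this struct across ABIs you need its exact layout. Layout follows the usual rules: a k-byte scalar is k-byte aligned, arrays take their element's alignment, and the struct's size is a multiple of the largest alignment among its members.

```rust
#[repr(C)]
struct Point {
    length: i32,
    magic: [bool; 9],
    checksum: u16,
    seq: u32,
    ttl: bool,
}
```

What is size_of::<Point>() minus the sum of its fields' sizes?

@0: length [4B, align 4] → 4
@4: magic [9B, align 1] → 13
+1 pad (align 2)
@14: checksum [2B, align 2] → 16
@16: seq [4B, align 4] → 20
@20: ttl [1B, align 1] → 21
+3 tail pad (align 4)
size 24, align 4
data bytes 20, size 24 → padding 4

4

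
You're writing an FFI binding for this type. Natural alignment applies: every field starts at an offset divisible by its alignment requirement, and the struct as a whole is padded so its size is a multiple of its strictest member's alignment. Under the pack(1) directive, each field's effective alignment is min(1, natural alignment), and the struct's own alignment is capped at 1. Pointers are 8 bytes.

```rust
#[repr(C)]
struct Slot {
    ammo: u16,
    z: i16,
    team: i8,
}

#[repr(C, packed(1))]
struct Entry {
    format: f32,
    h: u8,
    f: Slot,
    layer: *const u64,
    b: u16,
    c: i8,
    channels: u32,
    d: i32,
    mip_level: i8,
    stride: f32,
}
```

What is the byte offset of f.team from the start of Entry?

Slot: 0..2  ammo  (2B, 2-aligned); 2..4  z  (2B, 2-aligned); 4..5  team  (1B, 1-aligned); 5..6  -- tail padding (1B); sizeof = 6, alignof = 2
0..4  format  (4B, 1-aligned)
4..5  h  (1B, 1-aligned)
5..11  f  (6B, 1-aligned)
within Slot: team at 4
5 + 4 = 9

9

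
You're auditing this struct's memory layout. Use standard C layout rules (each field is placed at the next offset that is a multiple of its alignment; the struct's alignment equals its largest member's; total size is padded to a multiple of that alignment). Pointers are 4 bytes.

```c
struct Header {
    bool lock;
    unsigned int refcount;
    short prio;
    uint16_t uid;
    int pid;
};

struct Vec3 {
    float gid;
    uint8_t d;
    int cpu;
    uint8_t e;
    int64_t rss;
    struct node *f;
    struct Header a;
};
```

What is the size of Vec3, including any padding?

48

Header: 0..1  lock  (1B, 1-aligned); 1..4  -- padding (3B); 4..8  refcount  (4B, 4-aligned); 8..10  prio  (2B, 2-aligned); 10..12  uid  (2B, 2-aligned); 12..16  pid  (4B, 4-aligned); sizeof = 16, alignof = 4
0..4  gid  (4B, 4-aligned)
4..5  d  (1B, 1-aligned)
5..8  -- padding (3B)
8..12  cpu  (4B, 4-aligned)
12..13  e  (1B, 1-aligned)
13..16  -- padding (3B)
16..24  rss  (8B, 8-aligned)
24..28  f  (4B, 4-aligned)
28..44  a  (16B, 4-aligned)
44..48  -- tail padding (4B)
sizeof = 48, alignof = 8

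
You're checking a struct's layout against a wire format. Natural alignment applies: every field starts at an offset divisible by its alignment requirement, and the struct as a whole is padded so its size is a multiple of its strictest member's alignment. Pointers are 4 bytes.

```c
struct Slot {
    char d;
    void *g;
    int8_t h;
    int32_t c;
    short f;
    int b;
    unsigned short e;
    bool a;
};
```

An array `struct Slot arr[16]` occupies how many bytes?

@0: d [1B, align 1] → 1
+3 pad (align 4)
@4: g [4B, align 4] → 8
@8: h [1B, align 1] → 9
+3 pad (align 4)
@12: c [4B, align 4] → 16
@16: f [2B, align 2] → 18
+2 pad (align 4)
@20: b [4B, align 4] → 24
@24: e [2B, align 2] → 26
@26: a [1B, align 1] → 27
+1 tail pad (align 4)
size 28, align 4
array of 16: 16 × 28 = 448

448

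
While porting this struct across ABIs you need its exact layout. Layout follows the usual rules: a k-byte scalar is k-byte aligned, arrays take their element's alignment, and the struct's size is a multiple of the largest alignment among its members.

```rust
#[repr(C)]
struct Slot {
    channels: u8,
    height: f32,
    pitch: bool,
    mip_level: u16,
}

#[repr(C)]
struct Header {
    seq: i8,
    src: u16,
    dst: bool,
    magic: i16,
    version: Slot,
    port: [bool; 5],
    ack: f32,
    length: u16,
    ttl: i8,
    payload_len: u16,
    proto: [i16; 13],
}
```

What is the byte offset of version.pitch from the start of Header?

16

Slot: @0: channels [1B, align 1] → 1; +3 pad (align 4); @4: height [4B, align 4] → 8; @8: pitch [1B, align 1] → 9; +1 pad (align 2); @10: mip_level [2B, align 2] → 12; size 12, align 4
@0: seq [1B, align 1] → 1
+1 pad (align 2)
@2: src [2B, align 2] → 4
@4: dst [1B, align 1] → 5
+1 pad (align 2)
@6: magic [2B, align 2] → 8
@8: version [12B, align 4] → 20
within Slot: pitch at 8
8 + 8 = 16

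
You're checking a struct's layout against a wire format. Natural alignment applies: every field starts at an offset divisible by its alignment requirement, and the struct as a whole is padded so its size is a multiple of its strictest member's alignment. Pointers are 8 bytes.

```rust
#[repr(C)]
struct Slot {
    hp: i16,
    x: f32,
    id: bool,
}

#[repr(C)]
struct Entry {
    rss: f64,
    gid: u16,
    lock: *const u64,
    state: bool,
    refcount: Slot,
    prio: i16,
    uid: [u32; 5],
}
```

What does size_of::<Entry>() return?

Slot: hp at 0 (size 2, align 2) → ends 2; pad 2 to align 4 for x; x at 4 (size 4, align 4) → ends 8; id at 8 (size 1, align 1) → ends 9; tail pad 3 to reach multiple of 4; total 12 bytes, alignment 4
rss at 0 (size 8, align 8) → ends 8
gid at 8 (size 2, align 2) → ends 10
pad 6 to align 8 for lock
lock at 16 (size 8, align 8) → ends 24
state at 24 (size 1, align 1) → ends 25
pad 3 to align 4 for refcount
refcount at 28 (size 12, align 4) → ends 40
prio at 40 (size 2, align 2) → ends 42
pad 2 to align 4 for uid
uid at 44 (size 20, align 4) → ends 64
total 64 bytes, alignment 8

64 bytes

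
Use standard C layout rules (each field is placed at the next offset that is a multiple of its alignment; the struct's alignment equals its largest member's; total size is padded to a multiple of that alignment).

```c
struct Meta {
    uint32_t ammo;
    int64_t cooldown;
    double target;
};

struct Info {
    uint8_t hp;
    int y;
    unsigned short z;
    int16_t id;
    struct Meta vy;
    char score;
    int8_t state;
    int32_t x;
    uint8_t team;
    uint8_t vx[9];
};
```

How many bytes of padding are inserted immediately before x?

2

Meta: ammo at 0 (size 4, align 4) → ends 4; pad 4 to align 8 for cooldown; cooldown at 8 (size 8, align 8) → ends 16; target at 16 (size 8, align 8) → ends 24; total 24 bytes, alignment 8
hp at 0 (size 1, align 1) → ends 1
pad 3 to align 4 for y
y at 4 (size 4, align 4) → ends 8
z at 8 (size 2, align 2) → ends 10
id at 10 (size 2, align 2) → ends 12
pad 4 to align 8 for vy
vy at 16 (size 24, align 8) → ends 40
score at 40 (size 1, align 1) → ends 41
state at 41 (size 1, align 1) → ends 42
pad 2 to align 4 for x
x at 44 (size 4, align 4) → ends 48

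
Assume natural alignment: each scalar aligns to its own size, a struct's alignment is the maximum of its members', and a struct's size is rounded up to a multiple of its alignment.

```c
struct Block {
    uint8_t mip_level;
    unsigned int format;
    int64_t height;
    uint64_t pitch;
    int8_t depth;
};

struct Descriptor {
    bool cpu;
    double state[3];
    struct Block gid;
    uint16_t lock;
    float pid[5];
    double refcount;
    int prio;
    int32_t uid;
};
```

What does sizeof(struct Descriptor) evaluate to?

104

Block: mip_level at 0 (size 1, align 1) → ends 1; pad 3 to align 4 for format; format at 4 (size 4, align 4) → ends 8; height at 8 (size 8, align 8) → ends 16; pitch at 16 (size 8, align 8) → ends 24; depth at 24 (size 1, align 1) → ends 25; tail pad 7 to reach multiple of 8; total 32 bytes, alignment 8
cpu at 0 (size 1, align 1) → ends 1
pad 7 to align 8 for state
state at 8 (size 24, align 8) → ends 32
gid at 32 (size 32, align 8) → ends 64
lock at 64 (size 2, align 2) → ends 66
pad 2 to align 4 for pid
pid at 68 (size 20, align 4) → ends 88
refcount at 88 (size 8, align 8) → ends 96
prio at 96 (size 4, align 4) → ends 100
uid at 100 (size 4, align 4) → ends 104
total 104 bytes, alignment 8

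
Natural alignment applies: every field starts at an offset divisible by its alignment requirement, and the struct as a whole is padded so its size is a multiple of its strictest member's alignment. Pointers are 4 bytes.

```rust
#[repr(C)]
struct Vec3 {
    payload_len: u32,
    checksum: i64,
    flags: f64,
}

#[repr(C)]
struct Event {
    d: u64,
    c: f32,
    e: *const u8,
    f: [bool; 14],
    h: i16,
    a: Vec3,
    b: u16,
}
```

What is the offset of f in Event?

Vec3: payload_len at 0 (size 4, align 4) → ends 4; pad 4 to align 8 for checksum; checksum at 8 (size 8, align 8) → ends 16; flags at 16 (size 8, align 8) → ends 24; total 24 bytes, alignment 8
d at 0 (size 8, align 8) → ends 8
c at 8 (size 4, align 4) → ends 12
e at 12 (size 4, align 4) → ends 16
f at 16 (size 14, align 1) → ends 30

16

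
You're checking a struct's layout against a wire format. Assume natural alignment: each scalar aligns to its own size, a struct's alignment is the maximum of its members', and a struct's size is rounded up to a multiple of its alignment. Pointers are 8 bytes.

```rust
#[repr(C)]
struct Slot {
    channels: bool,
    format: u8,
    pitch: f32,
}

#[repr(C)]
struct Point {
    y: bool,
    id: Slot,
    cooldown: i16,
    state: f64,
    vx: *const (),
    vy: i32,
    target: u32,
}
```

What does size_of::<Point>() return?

Slot: @0: channels [1B, align 1] → 1; @1: format [1B, align 1] → 2; +2 pad (align 4); @4: pitch [4B, align 4] → 8; size 8, align 4
@0: y [1B, align 1] → 1
+3 pad (align 4)
@4: id [8B, align 4] → 12
@12: cooldown [2B, align 2] → 14
+2 pad (align 8)
@16: state [8B, align 8] → 24
@24: vx [8B, align 8] → 32
@32: vy [4B, align 4] → 36
@36: target [4B, align 4] → 40
size 40, align 8

40 bytes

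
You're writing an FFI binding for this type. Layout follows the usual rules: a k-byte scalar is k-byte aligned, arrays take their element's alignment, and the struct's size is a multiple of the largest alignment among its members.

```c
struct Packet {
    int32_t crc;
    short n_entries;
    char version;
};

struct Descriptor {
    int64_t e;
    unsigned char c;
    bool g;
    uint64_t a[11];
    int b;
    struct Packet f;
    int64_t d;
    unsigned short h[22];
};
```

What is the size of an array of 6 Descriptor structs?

Packet: @0: crc [4B, align 4] → 4; @4: n_entries [2B, align 2] → 6; @6: version [1B, align 1] → 7; +1 tail pad (align 4); size 8, align 4
@0: e [8B, align 8] → 8
@8: c [1B, align 1] → 9
@9: g [1B, align 1] → 10
+6 pad (align 8)
@16: a [88B, align 8] → 104
@104: b [4B, align 4] → 108
@108: f [8B, align 4] → 116
+4 pad (align 8)
@120: d [8B, align 8] → 128
@128: h [44B, align 2] → 172
+4 tail pad (align 8)
size 176, align 8
array of 6: 6 × 176 = 1056

1056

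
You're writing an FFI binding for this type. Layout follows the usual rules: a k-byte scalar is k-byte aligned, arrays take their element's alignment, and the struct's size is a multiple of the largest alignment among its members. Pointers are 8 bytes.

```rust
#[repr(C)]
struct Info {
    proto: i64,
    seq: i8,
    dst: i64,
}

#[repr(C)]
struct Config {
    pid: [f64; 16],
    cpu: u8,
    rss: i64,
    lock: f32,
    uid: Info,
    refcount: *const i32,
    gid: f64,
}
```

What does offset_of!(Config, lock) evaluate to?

144

Info: @0: proto [8B, align 8] → 8; @8: seq [1B, align 1] → 9; +7 pad (align 8); @16: dst [8B, align 8] → 24; size 24, align 8
@0: pid [128B, align 8] → 128
@128: cpu [1B, align 1] → 129
+7 pad (align 8)
@136: rss [8B, align 8] → 144
@144: lock [4B, align 4] → 148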